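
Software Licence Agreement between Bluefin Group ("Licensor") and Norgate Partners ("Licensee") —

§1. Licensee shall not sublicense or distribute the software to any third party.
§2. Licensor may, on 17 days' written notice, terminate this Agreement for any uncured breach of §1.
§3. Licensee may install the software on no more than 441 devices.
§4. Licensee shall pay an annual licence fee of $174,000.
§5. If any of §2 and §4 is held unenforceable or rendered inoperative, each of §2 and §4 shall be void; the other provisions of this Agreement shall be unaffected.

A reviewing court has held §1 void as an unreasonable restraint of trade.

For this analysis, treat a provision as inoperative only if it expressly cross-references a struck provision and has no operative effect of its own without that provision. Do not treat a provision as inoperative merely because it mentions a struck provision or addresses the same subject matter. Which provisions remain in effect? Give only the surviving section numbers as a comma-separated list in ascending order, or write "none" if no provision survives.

§1 is struck. §2 merely fixes the termination right for breach of §1; with §1 gone it has nothing to operate on and falls away. §5 declares §2 and §4 mutually dependent; since one of them has fallen, all of them are of no effect. That brings down §4 as well. The remainder continues in force under §5. The provisions still in force are §3 and §5.

3, 5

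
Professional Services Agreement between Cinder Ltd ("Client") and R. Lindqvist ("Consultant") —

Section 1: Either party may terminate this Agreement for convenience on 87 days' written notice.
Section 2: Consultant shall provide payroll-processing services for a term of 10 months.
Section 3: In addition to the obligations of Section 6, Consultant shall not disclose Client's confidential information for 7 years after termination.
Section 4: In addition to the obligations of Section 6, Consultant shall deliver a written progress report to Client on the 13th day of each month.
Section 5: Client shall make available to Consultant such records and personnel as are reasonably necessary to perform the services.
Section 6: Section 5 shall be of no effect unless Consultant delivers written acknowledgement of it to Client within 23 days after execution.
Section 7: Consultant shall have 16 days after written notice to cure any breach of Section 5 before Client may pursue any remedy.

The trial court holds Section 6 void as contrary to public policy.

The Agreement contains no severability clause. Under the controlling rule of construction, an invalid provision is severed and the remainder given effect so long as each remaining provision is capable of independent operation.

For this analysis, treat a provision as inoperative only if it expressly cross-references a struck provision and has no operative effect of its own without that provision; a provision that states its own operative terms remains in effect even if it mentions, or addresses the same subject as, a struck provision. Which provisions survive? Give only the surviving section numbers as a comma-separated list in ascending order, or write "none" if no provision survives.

1, 2, 3, 4, 5, 7

Section 6 is struck. Although Section 3 refers to Section 6, its operative terms do not depend on Section 6, so it remains in effect. Although Section 4 refers to Section 6, its operative terms do not depend on Section 6, so it remains in effect. No other provision's operative terms depend on Section 6. With no severability clause, the stated default rule severs what cannot stand and enforces each remaining provision that can operate on its own. That leaves Section 1, Section 2, Section 3, Section 4, Section 5, and Section 7 in effect.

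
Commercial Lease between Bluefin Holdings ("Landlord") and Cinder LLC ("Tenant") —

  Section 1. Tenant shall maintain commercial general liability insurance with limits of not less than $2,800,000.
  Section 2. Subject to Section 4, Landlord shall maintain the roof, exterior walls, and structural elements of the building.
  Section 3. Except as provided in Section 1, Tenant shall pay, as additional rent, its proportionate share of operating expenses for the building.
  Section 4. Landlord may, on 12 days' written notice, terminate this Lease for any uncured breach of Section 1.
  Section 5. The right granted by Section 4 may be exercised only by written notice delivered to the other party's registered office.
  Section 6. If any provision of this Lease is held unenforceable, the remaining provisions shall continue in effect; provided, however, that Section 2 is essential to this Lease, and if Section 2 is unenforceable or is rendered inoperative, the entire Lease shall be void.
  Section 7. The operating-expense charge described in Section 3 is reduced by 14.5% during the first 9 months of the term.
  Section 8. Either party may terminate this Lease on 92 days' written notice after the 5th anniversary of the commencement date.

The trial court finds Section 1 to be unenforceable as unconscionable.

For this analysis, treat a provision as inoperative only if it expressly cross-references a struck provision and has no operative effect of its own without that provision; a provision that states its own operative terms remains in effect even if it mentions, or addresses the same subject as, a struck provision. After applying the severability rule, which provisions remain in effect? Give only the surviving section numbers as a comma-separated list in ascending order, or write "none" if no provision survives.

Section 1 is struck. Section 4 has no operative effect of its own apart from Section 1 and is therefore inoperative. Section 5 operates only by reference to Section 4, so it falls with Section 4. Although Section 3 refers to Section 1, its operative terms do not depend on Section 1, so it remains in effect. Although Section 2 refers to Section 4, its operative terms do not depend on Section 4, so it remains in effect. Section 6 makes Section 2 an essential term, but Section 2 is unaffected, so the severability proviso in Section 6 preserves the remaining provisions. Section 2, Section 3, Section 6, Section 7, and Section 8 remain in effect.

2, 3, 6, 7, 8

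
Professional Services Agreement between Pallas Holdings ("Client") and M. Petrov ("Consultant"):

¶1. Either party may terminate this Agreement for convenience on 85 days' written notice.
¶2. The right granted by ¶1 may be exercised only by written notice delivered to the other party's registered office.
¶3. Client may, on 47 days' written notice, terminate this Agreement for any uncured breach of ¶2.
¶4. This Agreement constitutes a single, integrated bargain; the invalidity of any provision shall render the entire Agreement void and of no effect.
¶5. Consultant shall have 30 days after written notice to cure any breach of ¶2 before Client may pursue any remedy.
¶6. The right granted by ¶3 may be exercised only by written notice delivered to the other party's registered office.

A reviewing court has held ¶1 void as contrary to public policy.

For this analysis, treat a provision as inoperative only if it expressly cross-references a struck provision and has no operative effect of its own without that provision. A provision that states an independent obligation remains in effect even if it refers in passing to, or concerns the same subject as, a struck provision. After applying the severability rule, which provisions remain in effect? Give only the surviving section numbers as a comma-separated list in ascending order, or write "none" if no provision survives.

none

¶1 is struck. ¶2 merely fixes the notice requirement for ¶1; with ¶1 gone it has nothing to operate on and falls away. The only function of ¶3 is the termination right for breach of ¶2, so it cannot stand once ¶2 is removed. ¶5 merely fixes the cure period for breach of ¶2; with ¶2 gone it has nothing to operate on and falls away. ¶6 merely fixes the notice requirement for ¶3; with ¶3 gone it has nothing to operate on and falls away. ¶4 provides that the Agreement is not severable, so the invalidity of any one provision voids the entire Agreement. No provision of the Agreement survives.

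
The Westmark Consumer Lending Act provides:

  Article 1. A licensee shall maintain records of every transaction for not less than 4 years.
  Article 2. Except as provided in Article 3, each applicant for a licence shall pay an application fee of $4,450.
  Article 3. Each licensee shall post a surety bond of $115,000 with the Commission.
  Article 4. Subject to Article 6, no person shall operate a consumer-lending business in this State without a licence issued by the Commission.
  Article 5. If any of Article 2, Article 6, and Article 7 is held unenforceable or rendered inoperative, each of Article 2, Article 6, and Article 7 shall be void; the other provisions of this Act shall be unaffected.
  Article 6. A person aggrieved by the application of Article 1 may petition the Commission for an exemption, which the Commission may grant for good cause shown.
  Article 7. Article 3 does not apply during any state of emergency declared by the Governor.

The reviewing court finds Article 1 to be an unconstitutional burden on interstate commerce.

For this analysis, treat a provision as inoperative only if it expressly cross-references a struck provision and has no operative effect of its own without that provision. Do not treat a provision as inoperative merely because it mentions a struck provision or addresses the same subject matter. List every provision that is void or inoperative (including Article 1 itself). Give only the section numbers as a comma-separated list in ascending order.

1, 2, 6, 7

Article 1 is struck. Article 6 has no operative effect of its own apart from Article 1 and is therefore inoperative. Although Article 4 refers to Article 6, its operative terms do not depend on Article 6, so it remains in effect. Article 5 declares Article 2, Article 6, and Article 7 mutually dependent; since one of them has fallen, all of them are of no effect. That brings down Article 2 and Article 7 as well. The remainder continues in force under Article 5. The provisions still in force are Article 3, Article 4, and Article 5.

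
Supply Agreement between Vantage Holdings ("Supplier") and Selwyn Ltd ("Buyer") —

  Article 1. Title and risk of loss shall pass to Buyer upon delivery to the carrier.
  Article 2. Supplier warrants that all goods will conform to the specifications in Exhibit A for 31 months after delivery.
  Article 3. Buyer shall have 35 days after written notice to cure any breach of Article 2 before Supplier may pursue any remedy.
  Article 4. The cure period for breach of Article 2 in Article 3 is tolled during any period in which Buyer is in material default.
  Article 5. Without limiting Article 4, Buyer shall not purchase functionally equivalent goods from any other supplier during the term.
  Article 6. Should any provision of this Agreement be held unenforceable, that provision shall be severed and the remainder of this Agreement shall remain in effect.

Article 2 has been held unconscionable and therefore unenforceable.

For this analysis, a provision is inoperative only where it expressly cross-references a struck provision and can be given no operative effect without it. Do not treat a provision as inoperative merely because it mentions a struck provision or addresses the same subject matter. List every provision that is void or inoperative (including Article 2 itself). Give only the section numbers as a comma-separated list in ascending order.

2, 3, 4

Article 2 is struck. Article 3 merely fixes the cure period for breach of Article 2; with Article 2 gone it has nothing to operate on and falls away. Article 4 does nothing except set the tolling of the cure period for breach of Article 2 by reference to Article 3; with Article 3 gone it has no independent effect and is inoperative. Although Article 5 refers to Article 4, its operative terms do not depend on Article 4, so it remains in effect. Article 6 is a severability clause and preserves every provision that can still be given independent effect. Article 1, Article 5, and Article 6 remain in effect.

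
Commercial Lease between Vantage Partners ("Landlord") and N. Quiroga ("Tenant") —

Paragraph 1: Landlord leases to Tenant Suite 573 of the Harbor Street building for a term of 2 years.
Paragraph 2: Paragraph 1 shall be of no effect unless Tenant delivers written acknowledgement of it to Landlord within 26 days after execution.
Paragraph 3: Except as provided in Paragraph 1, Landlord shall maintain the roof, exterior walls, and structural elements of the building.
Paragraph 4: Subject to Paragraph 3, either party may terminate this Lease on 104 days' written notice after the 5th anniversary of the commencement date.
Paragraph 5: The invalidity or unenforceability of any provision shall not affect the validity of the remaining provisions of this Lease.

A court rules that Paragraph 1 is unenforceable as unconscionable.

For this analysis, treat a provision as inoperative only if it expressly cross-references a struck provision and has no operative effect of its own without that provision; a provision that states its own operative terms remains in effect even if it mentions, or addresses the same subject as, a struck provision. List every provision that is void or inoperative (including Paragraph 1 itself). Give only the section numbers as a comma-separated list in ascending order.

Paragraph 1 is struck. The only function of Paragraph 2 is the acknowledgement condition for Paragraph 1, so it cannot stand once Paragraph 1 is removed. Although Paragraph 3 refers to Paragraph 1, its operative terms do not depend on Paragraph 1, so it remains in effect. Paragraph 5 is a severability clause and preserves every provision that can still be given independent effect. The provisions still in force are Paragraph 3, Paragraph 4, and Paragraph 5.

1, 2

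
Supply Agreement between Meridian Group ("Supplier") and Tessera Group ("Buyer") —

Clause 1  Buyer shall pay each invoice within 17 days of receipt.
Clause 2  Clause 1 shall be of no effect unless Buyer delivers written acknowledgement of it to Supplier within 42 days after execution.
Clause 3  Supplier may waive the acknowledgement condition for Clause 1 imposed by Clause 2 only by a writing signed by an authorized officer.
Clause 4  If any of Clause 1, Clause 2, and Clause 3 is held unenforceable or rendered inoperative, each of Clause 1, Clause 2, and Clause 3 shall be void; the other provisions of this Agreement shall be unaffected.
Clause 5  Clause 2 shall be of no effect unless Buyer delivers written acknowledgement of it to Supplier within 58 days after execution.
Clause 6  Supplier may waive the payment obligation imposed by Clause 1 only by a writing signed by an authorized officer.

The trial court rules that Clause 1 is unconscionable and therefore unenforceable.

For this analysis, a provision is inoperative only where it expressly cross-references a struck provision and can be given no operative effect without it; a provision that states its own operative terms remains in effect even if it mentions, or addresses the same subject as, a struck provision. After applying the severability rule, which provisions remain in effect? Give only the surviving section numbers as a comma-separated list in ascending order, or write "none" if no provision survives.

Clause 1 is struck. Clause 2 operates only by reference to Clause 1, so it falls with Clause 1. Clause 6 operates only by reference to Clause 1, so it falls with Clause 1. Clause 3 operates only by reference to Clause 2, so it falls with Clause 2. Clause 5 operates only by reference to Clause 2, so it falls with Clause 2. Clause 4 declares Clause 1, Clause 2, and Clause 3 mutually dependent; since one of them has fallen, all of them are of no effect. The remainder continues in force under Clause 4. Only Clause 4 remains in effect.

4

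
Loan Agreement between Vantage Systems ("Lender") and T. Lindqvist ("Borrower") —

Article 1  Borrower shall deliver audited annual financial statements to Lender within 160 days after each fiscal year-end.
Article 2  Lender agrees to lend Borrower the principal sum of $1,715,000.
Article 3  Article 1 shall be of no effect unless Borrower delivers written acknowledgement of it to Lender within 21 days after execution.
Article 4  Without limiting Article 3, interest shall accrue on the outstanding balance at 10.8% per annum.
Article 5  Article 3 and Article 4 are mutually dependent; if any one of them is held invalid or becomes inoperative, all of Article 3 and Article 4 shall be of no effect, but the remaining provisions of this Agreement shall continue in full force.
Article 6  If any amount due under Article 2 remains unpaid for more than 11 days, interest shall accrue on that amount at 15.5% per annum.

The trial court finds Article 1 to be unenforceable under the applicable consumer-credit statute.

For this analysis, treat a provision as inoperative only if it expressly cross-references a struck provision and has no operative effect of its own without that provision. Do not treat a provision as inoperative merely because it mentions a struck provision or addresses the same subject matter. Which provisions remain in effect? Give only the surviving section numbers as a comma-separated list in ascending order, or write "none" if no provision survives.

2, 5, 6

Article 1 is struck. Article 3 operates only by reference to Article 1, so it falls with Article 1. Article 5 declares Article 3 and Article 4 mutually dependent; since one of them has fallen, all of them are of no effect. That brings down Article 4 as well. The remainder continues in force under Article 5. That leaves Article 2, Article 5, and Article 6 in effect.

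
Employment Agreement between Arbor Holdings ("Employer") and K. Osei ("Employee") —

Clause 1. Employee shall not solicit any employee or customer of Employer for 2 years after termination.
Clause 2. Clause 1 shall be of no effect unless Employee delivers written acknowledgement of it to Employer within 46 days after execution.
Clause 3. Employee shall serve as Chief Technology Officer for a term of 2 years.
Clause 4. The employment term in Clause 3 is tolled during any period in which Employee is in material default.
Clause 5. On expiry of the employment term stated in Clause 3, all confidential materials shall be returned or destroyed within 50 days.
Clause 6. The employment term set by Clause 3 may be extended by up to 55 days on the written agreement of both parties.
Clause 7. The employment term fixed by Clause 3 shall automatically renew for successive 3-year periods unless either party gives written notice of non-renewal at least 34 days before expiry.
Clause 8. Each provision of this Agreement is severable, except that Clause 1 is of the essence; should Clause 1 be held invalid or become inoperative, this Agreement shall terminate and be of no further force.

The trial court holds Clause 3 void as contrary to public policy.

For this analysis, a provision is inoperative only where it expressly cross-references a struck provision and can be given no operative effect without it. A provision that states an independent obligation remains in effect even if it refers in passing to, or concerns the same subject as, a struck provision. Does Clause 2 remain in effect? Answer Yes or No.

Clause 3 is struck. Clause 4 has no operative effect of its own apart from Clause 3 and is therefore inoperative. Clause 5 has no operative effect of its own apart from Clause 3 and is therefore inoperative. Clause 6 has no operative effect of its own apart from Clause 3 and is therefore inoperative. Clause 7 does nothing except set the renewal of the employment term by reference to Clause 3; with Clause 3 gone it has no independent effect and is inoperative. Clause 8 makes Clause 1 an essential term, but Clause 1 is unaffected, so the severability proviso in Clause 8 preserves the remaining provisions. Clause 1, Clause 2, and Clause 8 remain in effect. Clause 2 is among the surviving provisions, so the answer is yes.

Yes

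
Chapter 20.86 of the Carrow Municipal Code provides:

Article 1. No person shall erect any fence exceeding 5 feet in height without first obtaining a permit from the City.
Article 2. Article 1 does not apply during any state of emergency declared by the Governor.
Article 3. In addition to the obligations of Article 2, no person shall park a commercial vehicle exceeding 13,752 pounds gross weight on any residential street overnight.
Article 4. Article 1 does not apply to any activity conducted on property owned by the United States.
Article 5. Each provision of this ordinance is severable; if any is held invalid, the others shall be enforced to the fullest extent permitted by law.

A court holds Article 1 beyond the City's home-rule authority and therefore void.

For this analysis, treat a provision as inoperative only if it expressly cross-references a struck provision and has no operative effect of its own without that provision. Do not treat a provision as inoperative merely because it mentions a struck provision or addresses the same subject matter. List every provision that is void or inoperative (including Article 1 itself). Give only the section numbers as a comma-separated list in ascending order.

1, 2, 4

Article 1 is struck. Article 2 operates only by reference to Article 1, so it falls with Article 1. The only function of Article 4 is the public-property exemption from Article 1, so it cannot stand once Article 1 is removed. Article 3 mentions Article 2 but its own obligation stands independently of Article 2, so Article 3 is not affected. Under the severability clause in Article 5, the remaining provisions continue in force. That leaves Article 3 and Article 5 in effect.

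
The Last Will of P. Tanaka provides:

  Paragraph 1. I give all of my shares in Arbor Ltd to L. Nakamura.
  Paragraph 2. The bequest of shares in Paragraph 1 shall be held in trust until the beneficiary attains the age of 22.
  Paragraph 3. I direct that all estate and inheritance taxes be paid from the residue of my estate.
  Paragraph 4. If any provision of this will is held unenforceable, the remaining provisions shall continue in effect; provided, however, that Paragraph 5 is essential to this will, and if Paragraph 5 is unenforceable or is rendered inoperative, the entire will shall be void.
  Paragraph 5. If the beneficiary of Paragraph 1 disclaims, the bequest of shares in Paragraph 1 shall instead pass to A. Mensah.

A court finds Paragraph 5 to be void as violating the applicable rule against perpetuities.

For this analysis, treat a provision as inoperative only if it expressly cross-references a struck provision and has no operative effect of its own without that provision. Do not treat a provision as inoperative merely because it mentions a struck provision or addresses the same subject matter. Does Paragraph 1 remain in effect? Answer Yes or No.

No

Paragraph 5 is struck. Nothing else in the will is defined by reference to Paragraph 5. Paragraph 4 makes Paragraph 5 an essential term, and Paragraph 5 is the provision held invalid; under Paragraph 4, the entire will is therefore void. No provision of the will survives. Paragraph 1 is among the inoperative provisions, so the answer is no.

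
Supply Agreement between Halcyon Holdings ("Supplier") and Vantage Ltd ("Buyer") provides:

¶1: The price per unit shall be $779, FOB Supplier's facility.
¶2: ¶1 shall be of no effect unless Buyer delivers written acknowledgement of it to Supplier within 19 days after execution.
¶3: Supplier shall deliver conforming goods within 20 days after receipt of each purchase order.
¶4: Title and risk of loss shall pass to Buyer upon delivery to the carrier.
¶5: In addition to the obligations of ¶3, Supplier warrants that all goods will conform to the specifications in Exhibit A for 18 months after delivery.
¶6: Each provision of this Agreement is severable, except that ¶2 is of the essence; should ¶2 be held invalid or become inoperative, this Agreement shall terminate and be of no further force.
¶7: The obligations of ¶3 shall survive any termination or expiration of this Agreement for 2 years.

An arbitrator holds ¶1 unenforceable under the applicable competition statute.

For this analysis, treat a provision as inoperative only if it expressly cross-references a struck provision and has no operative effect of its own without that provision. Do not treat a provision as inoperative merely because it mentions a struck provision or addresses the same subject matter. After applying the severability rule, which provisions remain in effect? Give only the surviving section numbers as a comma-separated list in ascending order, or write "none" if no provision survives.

none

¶1 is struck. ¶2 operates only by reference to ¶1, so it falls with ¶1. ¶6 makes ¶2 an essential term, and ¶2 has been rendered inoperative by the cascade; under ¶6, the entire Agreement is therefore void. No provision of the Agreement survives.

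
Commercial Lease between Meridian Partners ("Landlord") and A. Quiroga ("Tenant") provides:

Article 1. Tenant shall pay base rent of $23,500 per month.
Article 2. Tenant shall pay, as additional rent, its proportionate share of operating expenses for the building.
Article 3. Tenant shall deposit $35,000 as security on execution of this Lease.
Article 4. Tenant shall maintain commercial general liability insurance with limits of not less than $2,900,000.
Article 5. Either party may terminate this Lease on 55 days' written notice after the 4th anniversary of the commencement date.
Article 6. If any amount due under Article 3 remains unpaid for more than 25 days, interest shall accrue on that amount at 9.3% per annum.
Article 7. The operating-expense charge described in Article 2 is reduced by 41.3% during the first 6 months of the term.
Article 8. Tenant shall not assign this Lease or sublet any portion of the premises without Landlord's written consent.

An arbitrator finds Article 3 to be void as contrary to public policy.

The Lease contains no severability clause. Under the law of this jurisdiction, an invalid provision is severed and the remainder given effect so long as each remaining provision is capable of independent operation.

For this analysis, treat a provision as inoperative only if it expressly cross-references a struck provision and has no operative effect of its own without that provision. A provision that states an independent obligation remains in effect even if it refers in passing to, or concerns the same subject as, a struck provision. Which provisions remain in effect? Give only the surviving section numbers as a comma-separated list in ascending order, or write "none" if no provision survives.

1, 2, 4, 5, 7, 8

Article 3 is struck. Article 6 does nothing except set the default interest on the security deposit by reference to Article 3; with Article 3 gone it has no independent effect and is inoperative. Under the stated default rule, only provisions that cannot operate independently fall away; the rest are enforced. Article 1, Article 2, Article 4, Article 5, Article 7, and Article 8 remain in effect.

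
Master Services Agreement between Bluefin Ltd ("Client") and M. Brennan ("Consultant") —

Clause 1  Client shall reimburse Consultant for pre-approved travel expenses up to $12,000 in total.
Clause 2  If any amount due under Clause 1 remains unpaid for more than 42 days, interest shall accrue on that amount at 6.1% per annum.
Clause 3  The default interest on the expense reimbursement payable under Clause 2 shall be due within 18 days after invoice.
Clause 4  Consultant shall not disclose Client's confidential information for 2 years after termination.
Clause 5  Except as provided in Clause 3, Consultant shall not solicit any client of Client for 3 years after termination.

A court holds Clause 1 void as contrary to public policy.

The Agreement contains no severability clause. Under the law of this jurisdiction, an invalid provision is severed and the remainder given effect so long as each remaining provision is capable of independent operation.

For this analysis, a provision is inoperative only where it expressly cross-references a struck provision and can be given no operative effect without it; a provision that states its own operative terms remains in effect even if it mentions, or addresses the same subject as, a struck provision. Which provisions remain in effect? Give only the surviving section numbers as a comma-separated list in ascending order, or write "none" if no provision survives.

4, 5

Clause 1 is struck. The whole of Clause 2 is the default interest on the expense reimbursement, defined by reference to Clause 1, so Clause 2 cannot stand once Clause 1 is removed. Clause 3 does nothing except set the payment deadline for the default interest on the expense reimbursement by reference to Clause 2; with Clause 2 gone it has no independent effect and is inoperative. Although Clause 5 refers to Clause 3, its operative terms do not depend on Clause 3, so it remains in effect. Under the stated default rule, only provisions that cannot operate independently fall away; the rest are enforced. The provisions still in force are Clause 4 and Clause 5.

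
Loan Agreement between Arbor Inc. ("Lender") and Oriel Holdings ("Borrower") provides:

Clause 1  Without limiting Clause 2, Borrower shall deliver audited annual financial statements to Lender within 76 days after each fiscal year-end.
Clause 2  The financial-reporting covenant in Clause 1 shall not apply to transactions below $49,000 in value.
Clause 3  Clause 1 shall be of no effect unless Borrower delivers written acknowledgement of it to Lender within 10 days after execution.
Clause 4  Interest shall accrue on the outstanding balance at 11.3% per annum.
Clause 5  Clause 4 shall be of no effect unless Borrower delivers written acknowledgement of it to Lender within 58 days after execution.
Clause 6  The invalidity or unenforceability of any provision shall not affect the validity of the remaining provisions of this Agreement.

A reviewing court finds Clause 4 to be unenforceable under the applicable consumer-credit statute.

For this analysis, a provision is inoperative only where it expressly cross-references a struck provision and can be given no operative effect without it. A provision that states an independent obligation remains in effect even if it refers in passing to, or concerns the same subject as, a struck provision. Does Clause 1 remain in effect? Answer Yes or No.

Yes

Clause 4 is struck. Clause 5 merely fixes the acknowledgement condition for Clause 4; with Clause 4 gone it has nothing to operate on and falls away. Clause 6 is a severability clause and preserves every provision that can still be given independent effect. That leaves Clause 1, Clause 2, Clause 3, and Clause 6 in effect. Clause 1 is among the surviving provisions, so the answer is yes.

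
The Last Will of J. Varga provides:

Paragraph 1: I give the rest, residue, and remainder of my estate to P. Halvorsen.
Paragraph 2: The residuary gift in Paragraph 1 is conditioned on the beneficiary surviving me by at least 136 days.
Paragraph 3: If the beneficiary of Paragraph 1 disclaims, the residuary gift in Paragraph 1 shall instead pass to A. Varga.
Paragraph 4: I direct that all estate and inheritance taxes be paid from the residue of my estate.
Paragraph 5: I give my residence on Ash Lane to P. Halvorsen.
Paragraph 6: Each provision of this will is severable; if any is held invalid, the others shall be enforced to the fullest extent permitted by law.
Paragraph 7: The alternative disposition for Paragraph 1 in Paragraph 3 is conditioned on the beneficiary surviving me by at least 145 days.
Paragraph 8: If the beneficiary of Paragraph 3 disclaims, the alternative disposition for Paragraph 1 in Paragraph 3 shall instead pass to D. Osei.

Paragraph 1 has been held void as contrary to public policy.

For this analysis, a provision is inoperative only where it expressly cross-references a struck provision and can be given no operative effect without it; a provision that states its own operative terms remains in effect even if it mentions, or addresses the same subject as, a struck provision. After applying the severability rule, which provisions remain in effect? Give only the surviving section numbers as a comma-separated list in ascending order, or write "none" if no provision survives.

4, 5, 6

Paragraph 1 is struck. Paragraph 2 operates only by reference to Paragraph 1, so it falls with Paragraph 1. Paragraph 3 operates only by reference to Paragraph 1, so it falls with Paragraph 1. Paragraph 7 operates only by reference to Paragraph 3, so it falls with Paragraph 3. The only function of Paragraph 8 is the alternative disposition for Paragraph 3, so it cannot stand once Paragraph 3 is removed. Under the severability clause in Paragraph 6, the remaining provisions continue in force. That leaves Paragraph 4, Paragraph 5, and Paragraph 6 in effect.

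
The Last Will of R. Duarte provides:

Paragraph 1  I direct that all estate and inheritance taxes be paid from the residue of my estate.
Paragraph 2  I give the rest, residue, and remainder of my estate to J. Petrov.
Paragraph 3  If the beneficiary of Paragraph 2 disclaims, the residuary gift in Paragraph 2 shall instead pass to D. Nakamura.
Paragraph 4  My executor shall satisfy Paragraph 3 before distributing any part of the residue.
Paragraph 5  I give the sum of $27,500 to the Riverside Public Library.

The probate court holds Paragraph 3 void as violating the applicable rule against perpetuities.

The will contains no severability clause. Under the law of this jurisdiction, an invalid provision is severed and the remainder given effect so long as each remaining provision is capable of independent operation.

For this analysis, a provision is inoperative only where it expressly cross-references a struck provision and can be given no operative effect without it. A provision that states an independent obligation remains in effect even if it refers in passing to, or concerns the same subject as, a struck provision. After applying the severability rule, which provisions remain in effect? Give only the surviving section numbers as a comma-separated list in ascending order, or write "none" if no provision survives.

Paragraph 3 is struck. Paragraph 4 merely fixes the priority direction for Paragraph 3; with Paragraph 3 gone it has nothing to operate on and falls away. Under the stated default rule, only provisions that cannot operate independently fall away; the rest are enforced. The provisions still in force are Paragraph 1, Paragraph 2, and Paragraph 5.

1, 2, 5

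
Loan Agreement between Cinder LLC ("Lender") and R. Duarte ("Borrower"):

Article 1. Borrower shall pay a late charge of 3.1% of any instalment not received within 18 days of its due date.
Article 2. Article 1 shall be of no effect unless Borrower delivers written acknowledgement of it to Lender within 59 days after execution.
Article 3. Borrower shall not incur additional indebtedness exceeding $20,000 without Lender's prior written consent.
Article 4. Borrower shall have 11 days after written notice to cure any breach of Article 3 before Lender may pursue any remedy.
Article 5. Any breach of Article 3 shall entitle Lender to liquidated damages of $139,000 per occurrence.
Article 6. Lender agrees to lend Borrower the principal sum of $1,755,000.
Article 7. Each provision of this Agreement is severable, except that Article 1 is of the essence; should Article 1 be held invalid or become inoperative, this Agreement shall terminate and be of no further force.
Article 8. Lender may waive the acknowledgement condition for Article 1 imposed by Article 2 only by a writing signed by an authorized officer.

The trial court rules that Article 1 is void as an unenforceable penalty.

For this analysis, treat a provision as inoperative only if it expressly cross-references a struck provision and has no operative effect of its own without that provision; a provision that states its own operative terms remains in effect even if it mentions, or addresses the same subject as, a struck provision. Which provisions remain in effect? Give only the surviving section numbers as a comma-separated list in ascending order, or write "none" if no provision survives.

none

Article 1 is struck. The only function of Article 2 is the acknowledgement condition for Article 1, so it cannot stand once Article 1 is removed. Article 8 operates only by reference to Article 2, so it falls with Article 2. Article 7 makes Article 1 an essential term, and Article 1 is the provision held invalid; under Article 7, the entire Agreement is therefore void. No provision of the Agreement survives.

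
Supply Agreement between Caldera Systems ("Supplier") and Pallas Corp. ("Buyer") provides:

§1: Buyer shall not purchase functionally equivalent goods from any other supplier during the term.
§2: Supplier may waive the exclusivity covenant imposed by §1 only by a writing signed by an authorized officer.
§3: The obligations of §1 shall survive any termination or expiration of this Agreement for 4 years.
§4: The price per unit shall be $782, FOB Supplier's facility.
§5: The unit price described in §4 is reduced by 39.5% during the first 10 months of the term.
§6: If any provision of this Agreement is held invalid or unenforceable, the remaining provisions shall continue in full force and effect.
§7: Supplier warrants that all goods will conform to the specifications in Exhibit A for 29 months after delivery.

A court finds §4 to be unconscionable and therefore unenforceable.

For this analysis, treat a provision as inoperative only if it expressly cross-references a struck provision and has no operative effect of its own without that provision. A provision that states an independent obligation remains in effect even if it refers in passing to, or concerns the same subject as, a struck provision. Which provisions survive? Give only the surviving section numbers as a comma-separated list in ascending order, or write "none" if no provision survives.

§4 is struck. The whole of §5 is the introductory reduction to the unit price, defined by reference to §4, so §5 cannot stand once §4 is removed. Under the severability clause in §6, the remaining provisions continue in force. That leaves §1, §2, §3, §6, and §7 in effect.

1, 2, 3, 6, 7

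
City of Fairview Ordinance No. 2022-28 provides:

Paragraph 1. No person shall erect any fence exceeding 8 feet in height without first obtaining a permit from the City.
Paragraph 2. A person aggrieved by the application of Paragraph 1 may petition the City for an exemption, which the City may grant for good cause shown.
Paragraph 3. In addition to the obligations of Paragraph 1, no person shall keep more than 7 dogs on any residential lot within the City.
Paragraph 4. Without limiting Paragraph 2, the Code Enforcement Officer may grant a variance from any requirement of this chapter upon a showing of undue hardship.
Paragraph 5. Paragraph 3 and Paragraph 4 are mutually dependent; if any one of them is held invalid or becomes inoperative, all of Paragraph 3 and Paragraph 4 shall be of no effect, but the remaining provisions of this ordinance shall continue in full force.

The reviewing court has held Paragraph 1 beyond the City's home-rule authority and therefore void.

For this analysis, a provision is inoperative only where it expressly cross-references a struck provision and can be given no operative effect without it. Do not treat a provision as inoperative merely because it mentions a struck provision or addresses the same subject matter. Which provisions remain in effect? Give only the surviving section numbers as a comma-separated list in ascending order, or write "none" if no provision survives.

3, 4, 5

Paragraph 1 is struck. The only function of Paragraph 2 is the exemption procedure for Paragraph 1, so it cannot stand once Paragraph 1 is removed. Paragraph 3 mentions Paragraph 1 but its own obligation stands independently of Paragraph 1, so Paragraph 3 is not affected. Although Paragraph 4 refers to Paragraph 2, its operative terms do not depend on Paragraph 2, so it remains in effect. Paragraph 5 ties Paragraph 3 and Paragraph 4 together, but none of those is affected here; the remaining provisions continue in force under Paragraph 5. That leaves Paragraph 3, Paragraph 4, and Paragraph 5 in effect.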